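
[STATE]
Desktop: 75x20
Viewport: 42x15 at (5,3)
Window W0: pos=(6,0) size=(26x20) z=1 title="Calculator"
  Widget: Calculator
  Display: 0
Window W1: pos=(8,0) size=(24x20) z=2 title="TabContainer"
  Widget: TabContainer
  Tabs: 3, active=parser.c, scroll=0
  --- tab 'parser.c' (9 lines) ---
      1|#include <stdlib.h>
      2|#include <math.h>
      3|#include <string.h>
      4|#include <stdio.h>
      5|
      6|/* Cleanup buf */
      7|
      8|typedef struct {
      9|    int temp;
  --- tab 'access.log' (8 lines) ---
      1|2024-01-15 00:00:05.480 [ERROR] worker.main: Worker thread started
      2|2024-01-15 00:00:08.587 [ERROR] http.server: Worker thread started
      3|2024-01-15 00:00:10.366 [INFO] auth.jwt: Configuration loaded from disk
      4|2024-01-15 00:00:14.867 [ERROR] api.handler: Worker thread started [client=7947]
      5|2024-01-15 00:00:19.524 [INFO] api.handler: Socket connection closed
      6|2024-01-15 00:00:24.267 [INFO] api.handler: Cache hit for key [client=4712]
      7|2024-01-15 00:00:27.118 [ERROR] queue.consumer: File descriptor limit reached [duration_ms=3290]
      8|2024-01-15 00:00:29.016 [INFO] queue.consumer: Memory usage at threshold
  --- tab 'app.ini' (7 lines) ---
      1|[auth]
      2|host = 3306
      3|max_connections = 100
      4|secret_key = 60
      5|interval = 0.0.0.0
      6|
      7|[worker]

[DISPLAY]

 ┃ ┃[parser.c]│ access.log┃               
 ┃┌┃──────────────────────┃               
 ┃│┃#include <stdlib.h>   ┃               
 ┃├┃#include <math.h>     ┃               
 ┃│┃#include <string.h>   ┃               
 ┃├┃#include <stdio.h>    ┃               
 ┃│┃                      ┃               
 ┃├┃/* Cleanup buf */     ┃               
 ┃│┃                      ┃               
 ┃├┃typedef struct {      ┃               
 ┃│┃    int temp;         ┃               
 ┃└┃                      ┃               
 ┃ ┃                      ┃               
 ┃ ┃                      ┃               
 ┃ ┃                      ┃               


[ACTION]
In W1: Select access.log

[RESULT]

 ┃ ┃ parser.c │[access.log┃               
 ┃┌┃──────────────────────┃               
 ┃│┃2024-01-15 00:00:05.48┃               
 ┃├┃2024-01-15 00:00:08.58┃               
 ┃│┃2024-01-15 00:00:10.36┃               
 ┃├┃2024-01-15 00:00:14.86┃               
 ┃│┃2024-01-15 00:00:19.52┃               
 ┃├┃2024-01-15 00:00:24.26┃               
 ┃│┃2024-01-15 00:00:27.11┃               
 ┃├┃2024-01-15 00:00:29.01┃               
 ┃│┃                      ┃               
 ┃└┃                      ┃               
 ┃ ┃                      ┃               
 ┃ ┃                      ┃               
 ┃ ┃                      ┃               


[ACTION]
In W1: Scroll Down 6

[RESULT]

 ┃ ┃ parser.c │[access.log┃               
 ┃┌┃──────────────────────┃               
 ┃│┃2024-01-15 00:00:27.11┃               
 ┃├┃2024-01-15 00:00:29.01┃               
 ┃│┃                      ┃               
 ┃├┃                      ┃               
 ┃│┃                      ┃               
 ┃├┃                      ┃               
 ┃│┃                      ┃               
 ┃├┃                      ┃               
 ┃│┃                      ┃               
 ┃└┃                      ┃               
 ┃ ┃                      ┃               
 ┃ ┃                      ┃               
 ┃ ┃                      ┃               


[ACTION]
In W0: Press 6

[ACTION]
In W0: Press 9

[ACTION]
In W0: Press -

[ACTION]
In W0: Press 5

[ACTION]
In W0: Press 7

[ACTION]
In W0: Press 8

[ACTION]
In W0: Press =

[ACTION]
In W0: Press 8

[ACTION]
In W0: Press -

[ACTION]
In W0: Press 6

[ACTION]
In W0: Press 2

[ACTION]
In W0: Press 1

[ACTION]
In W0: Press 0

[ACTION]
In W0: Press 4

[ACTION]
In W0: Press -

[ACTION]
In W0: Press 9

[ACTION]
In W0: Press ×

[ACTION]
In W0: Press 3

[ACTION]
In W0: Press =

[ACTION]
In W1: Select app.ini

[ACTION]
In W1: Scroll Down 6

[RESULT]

 ┃ ┃ parser.c │ access.log┃               
 ┃┌┃──────────────────────┃               
 ┃│┃[worker]              ┃               
 ┃├┃                      ┃               
 ┃│┃                      ┃               
 ┃├┃                      ┃               
 ┃│┃                      ┃               
 ┃├┃                      ┃               
 ┃│┃                      ┃               
 ┃├┃                      ┃               
 ┃│┃                      ┃               
 ┃└┃                      ┃               
 ┃ ┃                      ┃               
 ┃ ┃                      ┃               
 ┃ ┃                      ┃               


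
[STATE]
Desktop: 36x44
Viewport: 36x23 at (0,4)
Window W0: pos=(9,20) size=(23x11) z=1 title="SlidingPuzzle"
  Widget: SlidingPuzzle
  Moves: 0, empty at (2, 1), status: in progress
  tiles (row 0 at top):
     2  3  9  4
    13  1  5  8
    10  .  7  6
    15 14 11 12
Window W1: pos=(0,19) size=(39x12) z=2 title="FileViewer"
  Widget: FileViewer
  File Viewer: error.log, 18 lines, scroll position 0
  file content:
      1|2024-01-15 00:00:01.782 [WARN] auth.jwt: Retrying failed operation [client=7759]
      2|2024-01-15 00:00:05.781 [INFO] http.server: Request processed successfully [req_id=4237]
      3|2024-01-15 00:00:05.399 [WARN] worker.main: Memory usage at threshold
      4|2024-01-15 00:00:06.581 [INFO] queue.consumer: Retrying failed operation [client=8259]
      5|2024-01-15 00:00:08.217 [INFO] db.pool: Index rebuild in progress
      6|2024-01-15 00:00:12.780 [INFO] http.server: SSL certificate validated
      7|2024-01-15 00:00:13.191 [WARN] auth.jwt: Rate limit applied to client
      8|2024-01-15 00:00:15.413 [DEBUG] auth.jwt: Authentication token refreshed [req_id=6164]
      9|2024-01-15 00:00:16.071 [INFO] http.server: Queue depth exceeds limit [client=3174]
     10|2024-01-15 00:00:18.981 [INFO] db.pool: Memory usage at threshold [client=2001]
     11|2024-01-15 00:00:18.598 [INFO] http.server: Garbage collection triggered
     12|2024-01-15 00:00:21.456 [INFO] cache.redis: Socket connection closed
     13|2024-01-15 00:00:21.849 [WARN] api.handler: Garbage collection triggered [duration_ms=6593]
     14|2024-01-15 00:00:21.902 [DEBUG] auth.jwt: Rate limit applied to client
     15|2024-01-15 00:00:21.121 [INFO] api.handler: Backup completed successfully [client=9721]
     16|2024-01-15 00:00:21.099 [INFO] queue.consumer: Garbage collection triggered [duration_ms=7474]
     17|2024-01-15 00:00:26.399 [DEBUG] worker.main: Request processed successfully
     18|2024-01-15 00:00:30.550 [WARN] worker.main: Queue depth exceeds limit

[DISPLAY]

                                    
                                    
                                    
                                    
                                    
                                    
                                    
                                    
                                    
                                    
                                    
                                    
                                    
                                    
                                    
┏━━━━━━━━━━━━━━━━━━━━━━━━━━━━━━━━━━━
┃ FileViewer                        
┠───────────────────────────────────
┃2024-01-15 00:00:01.782 [WARN] auth
┃2024-01-15 00:00:05.781 [INFO] http
┃2024-01-15 00:00:05.399 [WARN] work
┃2024-01-15 00:00:06.581 [INFO] queu
┃2024-01-15 00:00:08.217 [INFO] db.p


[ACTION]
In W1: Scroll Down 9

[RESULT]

                                    
                                    
                                    
                                    
                                    
                                    
                                    
                                    
                                    
                                    
                                    
                                    
                                    
                                    
                                    
┏━━━━━━━━━━━━━━━━━━━━━━━━━━━━━━━━━━━
┃ FileViewer                        
┠───────────────────────────────────
┃2024-01-15 00:00:18.981 [INFO] db.p
┃2024-01-15 00:00:18.598 [INFO] http
┃2024-01-15 00:00:21.456 [INFO] cach
┃2024-01-15 00:00:21.849 [WARN] api.
┃2024-01-15 00:00:21.902 [DEBUG] aut


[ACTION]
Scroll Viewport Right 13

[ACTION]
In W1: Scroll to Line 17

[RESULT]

                                    
                                    
                                    
                                    
                                    
                                    
                                    
                                    
                                    
                                    
                                    
                                    
                                    
                                    
                                    
┏━━━━━━━━━━━━━━━━━━━━━━━━━━━━━━━━━━━
┃ FileViewer                        
┠───────────────────────────────────
┃2024-01-15 00:00:18.598 [INFO] http
┃2024-01-15 00:00:21.456 [INFO] cach
┃2024-01-15 00:00:21.849 [WARN] api.
┃2024-01-15 00:00:21.902 [DEBUG] aut
┃2024-01-15 00:00:21.121 [INFO] api.


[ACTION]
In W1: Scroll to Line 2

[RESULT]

                                    
                                    
                                    
                                    
                                    
                                    
                                    
                                    
                                    
                                    
                                    
                                    
                                    
                                    
                                    
┏━━━━━━━━━━━━━━━━━━━━━━━━━━━━━━━━━━━
┃ FileViewer                        
┠───────────────────────────────────
┃2024-01-15 00:00:05.781 [INFO] http
┃2024-01-15 00:00:05.399 [WARN] work
┃2024-01-15 00:00:06.581 [INFO] queu
┃2024-01-15 00:00:08.217 [INFO] db.p
┃2024-01-15 00:00:12.780 [INFO] http


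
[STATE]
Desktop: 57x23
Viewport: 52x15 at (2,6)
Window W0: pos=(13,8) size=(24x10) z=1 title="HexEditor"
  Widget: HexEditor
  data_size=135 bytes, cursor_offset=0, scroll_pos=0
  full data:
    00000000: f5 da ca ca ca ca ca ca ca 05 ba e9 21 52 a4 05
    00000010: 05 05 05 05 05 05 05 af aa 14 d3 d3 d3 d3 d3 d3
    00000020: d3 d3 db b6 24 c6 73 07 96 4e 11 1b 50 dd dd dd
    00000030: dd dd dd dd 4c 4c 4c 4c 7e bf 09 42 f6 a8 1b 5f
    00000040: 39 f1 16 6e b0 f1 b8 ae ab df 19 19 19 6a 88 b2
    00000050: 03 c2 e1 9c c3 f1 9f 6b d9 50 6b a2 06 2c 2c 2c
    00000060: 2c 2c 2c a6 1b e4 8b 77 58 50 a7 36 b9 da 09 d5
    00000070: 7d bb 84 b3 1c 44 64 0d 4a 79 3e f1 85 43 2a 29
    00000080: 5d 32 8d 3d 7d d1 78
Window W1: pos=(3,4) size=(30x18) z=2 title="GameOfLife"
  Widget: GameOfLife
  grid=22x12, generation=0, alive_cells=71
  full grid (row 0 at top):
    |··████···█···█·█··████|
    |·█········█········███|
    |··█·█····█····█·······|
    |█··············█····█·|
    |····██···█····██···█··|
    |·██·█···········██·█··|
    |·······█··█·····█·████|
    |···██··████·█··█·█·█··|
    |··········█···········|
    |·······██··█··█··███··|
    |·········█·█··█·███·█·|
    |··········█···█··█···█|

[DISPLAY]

 ┠────────────────────────────┨                     
 ┃Gen: 0                      ┃                     
 ┃··████···█···█·█··████      ┃━━━┓                 
 ┃·█········█········███      ┃   ┃                 
 ┃··█·█····█····█·······      ┃───┨                 
 ┃█··············█····█·      ┃ca ┃                 
 ┃····██···█····██···█··      ┃05 ┃                 
 ┃·██·█···········██·█··      ┃b6 ┃                 
 ┃·······█··█·····█·████      ┃dd ┃                 
 ┃···██··████·█··█·█·█··      ┃6e ┃                 
 ┃··········█···········      ┃9c ┃                 
 ┃·······██··█··█··███··      ┃━━━┛                 
 ┃·········█·█··█·███·█·      ┃                     
 ┃··········█···█··█···█      ┃                     
 ┃                            ┃                     


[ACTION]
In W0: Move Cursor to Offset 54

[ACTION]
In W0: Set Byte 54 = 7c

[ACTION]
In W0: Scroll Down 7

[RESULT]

 ┠────────────────────────────┨                     
 ┃Gen: 0                      ┃                     
 ┃··████···█···█·█··████      ┃━━━┓                 
 ┃·█········█········███      ┃   ┃                 
 ┃··█·█····█····█·······      ┃───┨                 
 ┃█··············█····█·      ┃b3 ┃                 
 ┃····██···█····██···█··      ┃3d ┃                 
 ┃·██·█···········██·█··      ┃   ┃                 
 ┃·······█··█·····█·████      ┃   ┃                 
 ┃···██··████·█··█·█·█··      ┃   ┃                 
 ┃··········█···········      ┃   ┃                 
 ┃·······██··█··█··███··      ┃━━━┛                 
 ┃·········█·█··█·███·█·      ┃                     
 ┃··········█···█··█···█      ┃                     
 ┃                            ┃                     


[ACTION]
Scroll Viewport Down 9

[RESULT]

 ┃··████···█···█·█··████      ┃━━━┓                 
 ┃·█········█········███      ┃   ┃                 
 ┃··█·█····█····█·······      ┃───┨                 
 ┃█··············█····█·      ┃b3 ┃                 
 ┃····██···█····██···█··      ┃3d ┃                 
 ┃·██·█···········██·█··      ┃   ┃                 
 ┃·······█··█·····█·████      ┃   ┃                 
 ┃···██··████·█··█·█·█··      ┃   ┃                 
 ┃··········█···········      ┃   ┃                 
 ┃·······██··█··█··███··      ┃━━━┛                 
 ┃·········█·█··█·███·█·      ┃                     
 ┃··········█···█··█···█      ┃                     
 ┃                            ┃                     
 ┗━━━━━━━━━━━━━━━━━━━━━━━━━━━━┛                     
                                                    


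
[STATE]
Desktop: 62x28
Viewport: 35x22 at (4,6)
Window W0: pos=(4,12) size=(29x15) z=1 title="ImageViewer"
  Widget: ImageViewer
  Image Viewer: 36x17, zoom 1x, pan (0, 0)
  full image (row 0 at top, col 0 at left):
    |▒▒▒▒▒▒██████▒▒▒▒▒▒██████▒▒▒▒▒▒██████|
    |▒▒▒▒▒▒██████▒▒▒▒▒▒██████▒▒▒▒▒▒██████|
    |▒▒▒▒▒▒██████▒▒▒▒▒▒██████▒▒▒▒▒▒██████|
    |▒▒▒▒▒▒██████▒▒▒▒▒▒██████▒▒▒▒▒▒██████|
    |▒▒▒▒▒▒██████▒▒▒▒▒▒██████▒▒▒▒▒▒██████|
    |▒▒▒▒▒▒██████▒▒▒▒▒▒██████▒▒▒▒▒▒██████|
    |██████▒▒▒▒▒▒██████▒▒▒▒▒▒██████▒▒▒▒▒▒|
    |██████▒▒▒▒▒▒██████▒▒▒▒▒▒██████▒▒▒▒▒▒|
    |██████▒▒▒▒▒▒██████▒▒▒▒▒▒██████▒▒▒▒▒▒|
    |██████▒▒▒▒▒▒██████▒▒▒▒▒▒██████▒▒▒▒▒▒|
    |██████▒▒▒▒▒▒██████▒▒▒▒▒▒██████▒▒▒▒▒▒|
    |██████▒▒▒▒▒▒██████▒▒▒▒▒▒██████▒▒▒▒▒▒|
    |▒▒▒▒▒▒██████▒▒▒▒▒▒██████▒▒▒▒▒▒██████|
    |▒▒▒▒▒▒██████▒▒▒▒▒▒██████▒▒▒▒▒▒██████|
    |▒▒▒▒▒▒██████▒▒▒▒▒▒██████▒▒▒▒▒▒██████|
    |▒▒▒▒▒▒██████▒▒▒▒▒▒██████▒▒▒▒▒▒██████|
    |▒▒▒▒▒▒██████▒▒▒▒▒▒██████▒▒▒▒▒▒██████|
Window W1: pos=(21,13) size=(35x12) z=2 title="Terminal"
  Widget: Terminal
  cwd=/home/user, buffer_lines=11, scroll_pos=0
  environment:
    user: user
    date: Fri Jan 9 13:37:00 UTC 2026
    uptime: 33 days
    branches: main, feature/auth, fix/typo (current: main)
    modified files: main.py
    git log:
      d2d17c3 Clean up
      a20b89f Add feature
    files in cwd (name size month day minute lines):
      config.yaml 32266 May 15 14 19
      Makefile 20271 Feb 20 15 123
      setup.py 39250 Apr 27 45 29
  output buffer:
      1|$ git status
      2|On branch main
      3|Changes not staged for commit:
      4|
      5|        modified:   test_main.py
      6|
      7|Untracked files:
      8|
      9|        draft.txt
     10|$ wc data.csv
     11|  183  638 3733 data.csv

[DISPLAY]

                                   
                                   
                                   
                                   
                                   
                                   
┏━━━━━━━━━━━━━━━━━━━━━━━━━━━┓      
┃ ImageViewer    ┏━━━━━━━━━━━━━━━━━
┠────────────────┃ Terminal        
┃▒▒▒▒▒▒██████▒▒▒▒┠─────────────────
┃▒▒▒▒▒▒██████▒▒▒▒┃$ git status     
┃▒▒▒▒▒▒██████▒▒▒▒┃On branch main   
┃▒▒▒▒▒▒██████▒▒▒▒┃Changes not stage
┃▒▒▒▒▒▒██████▒▒▒▒┃                 
┃▒▒▒▒▒▒██████▒▒▒▒┃        modified:
┃██████▒▒▒▒▒▒████┃                 
┃██████▒▒▒▒▒▒████┃Untracked files: 
┃██████▒▒▒▒▒▒████┃                 
┃██████▒▒▒▒▒▒████┗━━━━━━━━━━━━━━━━━
┃██████▒▒▒▒▒▒██████▒▒▒▒▒▒███┃      
┗━━━━━━━━━━━━━━━━━━━━━━━━━━━┛      
                                   


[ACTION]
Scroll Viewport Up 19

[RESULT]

                                   
                                   
                                   
                                   
                                   
                                   
                                   
                                   
                                   
                                   
                                   
                                   
┏━━━━━━━━━━━━━━━━━━━━━━━━━━━┓      
┃ ImageViewer    ┏━━━━━━━━━━━━━━━━━
┠────────────────┃ Terminal        
┃▒▒▒▒▒▒██████▒▒▒▒┠─────────────────
┃▒▒▒▒▒▒██████▒▒▒▒┃$ git status     
┃▒▒▒▒▒▒██████▒▒▒▒┃On branch main   
┃▒▒▒▒▒▒██████▒▒▒▒┃Changes not stage
┃▒▒▒▒▒▒██████▒▒▒▒┃                 
┃▒▒▒▒▒▒██████▒▒▒▒┃        modified:
┃██████▒▒▒▒▒▒████┃                 


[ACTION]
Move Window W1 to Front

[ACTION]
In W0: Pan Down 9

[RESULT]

                                   
                                   
                                   
                                   
                                   
                                   
                                   
                                   
                                   
                                   
                                   
                                   
┏━━━━━━━━━━━━━━━━━━━━━━━━━━━┓      
┃ ImageViewer    ┏━━━━━━━━━━━━━━━━━
┠────────────────┃ Terminal        
┃██████▒▒▒▒▒▒████┠─────────────────
┃██████▒▒▒▒▒▒████┃$ git status     
┃██████▒▒▒▒▒▒████┃On branch main   
┃▒▒▒▒▒▒██████▒▒▒▒┃Changes not stage
┃▒▒▒▒▒▒██████▒▒▒▒┃                 
┃▒▒▒▒▒▒██████▒▒▒▒┃        modified:
┃▒▒▒▒▒▒██████▒▒▒▒┃                 


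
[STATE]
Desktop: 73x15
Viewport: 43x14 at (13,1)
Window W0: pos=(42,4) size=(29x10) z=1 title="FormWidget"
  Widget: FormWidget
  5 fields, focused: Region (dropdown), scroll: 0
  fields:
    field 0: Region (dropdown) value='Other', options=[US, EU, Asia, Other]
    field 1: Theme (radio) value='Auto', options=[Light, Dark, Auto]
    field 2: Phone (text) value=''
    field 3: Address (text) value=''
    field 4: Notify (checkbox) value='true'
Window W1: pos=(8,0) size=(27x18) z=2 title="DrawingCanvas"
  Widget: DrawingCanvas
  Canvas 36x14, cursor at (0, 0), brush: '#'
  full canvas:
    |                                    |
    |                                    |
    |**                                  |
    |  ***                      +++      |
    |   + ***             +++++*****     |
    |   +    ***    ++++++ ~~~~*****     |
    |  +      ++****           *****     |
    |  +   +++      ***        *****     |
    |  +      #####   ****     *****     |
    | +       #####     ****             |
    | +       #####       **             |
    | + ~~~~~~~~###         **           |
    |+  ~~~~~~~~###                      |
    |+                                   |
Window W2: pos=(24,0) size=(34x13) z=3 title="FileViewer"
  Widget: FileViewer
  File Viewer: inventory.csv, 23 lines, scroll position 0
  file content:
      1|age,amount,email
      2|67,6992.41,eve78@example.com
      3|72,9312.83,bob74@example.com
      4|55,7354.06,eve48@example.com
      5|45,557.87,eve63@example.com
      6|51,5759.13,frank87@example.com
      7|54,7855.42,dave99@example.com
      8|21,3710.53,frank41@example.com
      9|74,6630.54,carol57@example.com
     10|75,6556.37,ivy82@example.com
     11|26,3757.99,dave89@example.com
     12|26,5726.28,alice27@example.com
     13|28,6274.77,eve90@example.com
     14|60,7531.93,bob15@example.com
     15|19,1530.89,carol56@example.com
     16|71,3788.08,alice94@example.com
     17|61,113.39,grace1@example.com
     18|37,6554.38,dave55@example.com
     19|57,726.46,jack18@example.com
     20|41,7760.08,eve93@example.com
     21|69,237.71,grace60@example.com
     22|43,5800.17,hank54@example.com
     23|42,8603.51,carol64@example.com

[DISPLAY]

wingCanvas ┃ FileViewer                    
───────────┠───────────────────────────────
           ┃age,amount,email               
           ┃67,6992.41,eve78@example.com   
           ┃72,9312.83,bob74@example.com   
*          ┃55,7354.06,eve48@example.com   
 ***       ┃45,557.87,eve63@example.com    
    ***    ┃51,5759.13,frank87@example.com 
     ++****┃54,7855.42,dave99@example.com  
  +++      ┃21,3710.53,frank41@example.com 
     ##### ┃74,6630.54,carol57@example.com 
     ##### ┗━━━━━━━━━━━━━━━━━━━━━━━━━━━━━━━
     #####       **  ┃       ┗━━━━━━━━━━━━━
~~~~~~~###         **┃                     


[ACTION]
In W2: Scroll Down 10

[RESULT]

wingCanvas ┃ FileViewer                    
───────────┠───────────────────────────────
           ┃26,3757.99,dave89@example.com  
           ┃26,5726.28,alice27@example.com 
           ┃28,6274.77,eve90@example.com   
*          ┃60,7531.93,bob15@example.com   
 ***       ┃19,1530.89,carol56@example.com 
    ***    ┃71,3788.08,alice94@example.com 
     ++****┃61,113.39,grace1@example.com   
  +++      ┃37,6554.38,dave55@example.com  
     ##### ┃57,726.46,jack18@example.com   
     ##### ┗━━━━━━━━━━━━━━━━━━━━━━━━━━━━━━━
     #####       **  ┃       ┗━━━━━━━━━━━━━
~~~~~~~###         **┃                     


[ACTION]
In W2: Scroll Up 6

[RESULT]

wingCanvas ┃ FileViewer                    
───────────┠───────────────────────────────
           ┃45,557.87,eve63@example.com    
           ┃51,5759.13,frank87@example.com 
           ┃54,7855.42,dave99@example.com  
*          ┃21,3710.53,frank41@example.com 
 ***       ┃74,6630.54,carol57@example.com 
    ***    ┃75,6556.37,ivy82@example.com   
     ++****┃26,3757.99,dave89@example.com  
  +++      ┃26,5726.28,alice27@example.com 
     ##### ┃28,6274.77,eve90@example.com   
     ##### ┗━━━━━━━━━━━━━━━━━━━━━━━━━━━━━━━
     #####       **  ┃       ┗━━━━━━━━━━━━━
~~~~~~~###         **┃                     


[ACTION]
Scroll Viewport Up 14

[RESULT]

━━━━━━━━━━━┏━━━━━━━━━━━━━━━━━━━━━━━━━━━━━━━
wingCanvas ┃ FileViewer                    
───────────┠───────────────────────────────
           ┃45,557.87,eve63@example.com    
           ┃51,5759.13,frank87@example.com 
           ┃54,7855.42,dave99@example.com  
*          ┃21,3710.53,frank41@example.com 
 ***       ┃74,6630.54,carol57@example.com 
    ***    ┃75,6556.37,ivy82@example.com   
     ++****┃26,3757.99,dave89@example.com  
  +++      ┃26,5726.28,alice27@example.com 
     ##### ┃28,6274.77,eve90@example.com   
     ##### ┗━━━━━━━━━━━━━━━━━━━━━━━━━━━━━━━
     #####       **  ┃       ┗━━━━━━━━━━━━━


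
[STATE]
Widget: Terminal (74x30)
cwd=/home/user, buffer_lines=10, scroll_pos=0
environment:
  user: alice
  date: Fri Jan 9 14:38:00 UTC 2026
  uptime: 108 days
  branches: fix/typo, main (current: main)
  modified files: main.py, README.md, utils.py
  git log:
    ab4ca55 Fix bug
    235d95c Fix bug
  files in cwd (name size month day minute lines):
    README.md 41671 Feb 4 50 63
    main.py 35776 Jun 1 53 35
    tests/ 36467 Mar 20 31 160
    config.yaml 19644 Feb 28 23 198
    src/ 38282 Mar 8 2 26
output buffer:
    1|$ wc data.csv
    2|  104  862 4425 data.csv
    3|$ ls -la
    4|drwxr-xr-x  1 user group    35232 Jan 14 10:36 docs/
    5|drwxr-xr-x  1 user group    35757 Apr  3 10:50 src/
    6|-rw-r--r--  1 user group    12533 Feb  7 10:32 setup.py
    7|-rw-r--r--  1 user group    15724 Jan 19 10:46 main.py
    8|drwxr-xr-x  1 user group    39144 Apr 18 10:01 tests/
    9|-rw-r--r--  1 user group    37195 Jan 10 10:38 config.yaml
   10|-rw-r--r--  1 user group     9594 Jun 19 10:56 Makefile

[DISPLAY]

$ wc data.csv                                                             
  104  862 4425 data.csv                                                  
$ ls -la                                                                  
drwxr-xr-x  1 user group    35232 Jan 14 10:36 docs/                      
drwxr-xr-x  1 user group    35757 Apr  3 10:50 src/                       
-rw-r--r--  1 user group    12533 Feb  7 10:32 setup.py                   
-rw-r--r--  1 user group    15724 Jan 19 10:46 main.py                    
drwxr-xr-x  1 user group    39144 Apr 18 10:01 tests/                     
-rw-r--r--  1 user group    37195 Jan 10 10:38 config.yaml                
-rw-r--r--  1 user group     9594 Jun 19 10:56 Makefile                   
$ █                                                                       
                                                                          
                                                                          
                                                                          
                                                                          
                                                                          
                                                                          
                                                                          
                                                                          
                                                                          
                                                                          
                                                                          
                                                                          
                                                                          
                                                                          
                                                                          
                                                                          
                                                                          
                                                                          
                                                                          


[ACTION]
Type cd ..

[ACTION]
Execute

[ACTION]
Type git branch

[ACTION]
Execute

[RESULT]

$ wc data.csv                                                             
  104  862 4425 data.csv                                                  
$ ls -la                                                                  
drwxr-xr-x  1 user group    35232 Jan 14 10:36 docs/                      
drwxr-xr-x  1 user group    35757 Apr  3 10:50 src/                       
-rw-r--r--  1 user group    12533 Feb  7 10:32 setup.py                   
-rw-r--r--  1 user group    15724 Jan 19 10:46 main.py                    
drwxr-xr-x  1 user group    39144 Apr 18 10:01 tests/                     
-rw-r--r--  1 user group    37195 Jan 10 10:38 config.yaml                
-rw-r--r--  1 user group     9594 Jun 19 10:56 Makefile                   
$ cd ..                                                                   
                                                                          
$ git branch                                                              
  fix/typo                                                                
* main                                                                    
$ █                                                                       
                                                                          
                                                                          
                                                                          
                                                                          
                                                                          
                                                                          
                                                                          
                                                                          
                                                                          
                                                                          
                                                                          
                                                                          
                                                                          
                                                                          


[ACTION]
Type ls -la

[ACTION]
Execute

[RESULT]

$ wc data.csv                                                             
  104  862 4425 data.csv                                                  
$ ls -la                                                                  
drwxr-xr-x  1 user group    35232 Jan 14 10:36 docs/                      
drwxr-xr-x  1 user group    35757 Apr  3 10:50 src/                       
-rw-r--r--  1 user group    12533 Feb  7 10:32 setup.py                   
-rw-r--r--  1 user group    15724 Jan 19 10:46 main.py                    
drwxr-xr-x  1 user group    39144 Apr 18 10:01 tests/                     
-rw-r--r--  1 user group    37195 Jan 10 10:38 config.yaml                
-rw-r--r--  1 user group     9594 Jun 19 10:56 Makefile                   
$ cd ..                                                                   
                                                                          
$ git branch                                                              
  fix/typo                                                                
* main                                                                    
$ ls -la                                                                  
-rw-r--r--  1 alice group    41671 Feb  4 10:50 README.md                 
-rw-r--r--  1 alice group    35776 Jun  1 10:53 main.py                   
drwxr-xr-x  1 alice group    36467 Mar 20 10:31 tests/                    
-rw-r--r--  1 alice group    19644 Feb 28 10:23 config.yaml               
drwxr-xr-x  1 alice group    38282 Mar  8 10:02 src/                      
$ █                                                                       
                                                                          
                                                                          
                                                                          
                                                                          
                                                                          
                                                                          
                                                                          
                                                                          


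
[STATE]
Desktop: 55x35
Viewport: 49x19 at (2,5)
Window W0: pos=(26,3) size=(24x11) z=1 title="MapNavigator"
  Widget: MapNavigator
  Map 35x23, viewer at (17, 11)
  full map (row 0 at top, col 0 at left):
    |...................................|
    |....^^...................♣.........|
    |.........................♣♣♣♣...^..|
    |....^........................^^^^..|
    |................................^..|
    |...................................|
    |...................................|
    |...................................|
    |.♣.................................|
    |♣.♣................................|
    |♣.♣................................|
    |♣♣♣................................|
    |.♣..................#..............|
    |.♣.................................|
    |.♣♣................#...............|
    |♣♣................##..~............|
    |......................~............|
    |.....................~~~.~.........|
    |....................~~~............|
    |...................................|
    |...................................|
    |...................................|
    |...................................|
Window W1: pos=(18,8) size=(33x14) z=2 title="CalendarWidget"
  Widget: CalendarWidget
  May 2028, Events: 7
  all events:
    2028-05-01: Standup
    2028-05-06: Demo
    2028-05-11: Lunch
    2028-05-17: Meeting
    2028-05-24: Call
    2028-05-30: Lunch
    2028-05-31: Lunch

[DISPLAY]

                        ┠──────────────────────┨ 
                        ┃......................┃ 
                        ┃......................┃ 
                ┏━━━━━━━━━━━━━━━━━━━━━━━━━━━━━━━┓
                ┃ CalendarWidget                ┃
                ┠───────────────────────────────┨
                ┃            May 2028           ┃
                ┃Mo Tu We Th Fr Sa Su           ┃
                ┃ 1*  2  3  4  5  6*  7         ┃
                ┃ 8  9 10 11* 12 13 14          ┃
                ┃15 16 17* 18 19 20 21          ┃
                ┃22 23 24* 25 26 27 28          ┃
                ┃29 30* 31*                     ┃
                ┃                               ┃
                ┃                               ┃
                ┃                               ┃
                ┗━━━━━━━━━━━━━━━━━━━━━━━━━━━━━━━┛
                                                 
                                                 


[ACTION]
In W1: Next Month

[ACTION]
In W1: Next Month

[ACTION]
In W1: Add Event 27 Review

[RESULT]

                        ┠──────────────────────┨ 
                        ┃......................┃ 
                        ┃......................┃ 
                ┏━━━━━━━━━━━━━━━━━━━━━━━━━━━━━━━┓
                ┃ CalendarWidget                ┃
                ┠───────────────────────────────┨
                ┃           July 2028           ┃
                ┃Mo Tu We Th Fr Sa Su           ┃
                ┃                1  2           ┃
                ┃ 3  4  5  6  7  8  9           ┃
                ┃10 11 12 13 14 15 16           ┃
                ┃17 18 19 20 21 22 23           ┃
                ┃24 25 26 27* 28 29 30          ┃
                ┃31                             ┃
                ┃                               ┃
                ┃                               ┃
                ┗━━━━━━━━━━━━━━━━━━━━━━━━━━━━━━━┛
                                                 
                                                 


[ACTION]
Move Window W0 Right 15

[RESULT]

                             ┠───────────────────
                             ┃...................
                             ┃...................
                ┏━━━━━━━━━━━━━━━━━━━━━━━━━━━━━━━┓
                ┃ CalendarWidget                ┃
                ┠───────────────────────────────┨
                ┃           July 2028           ┃
                ┃Mo Tu We Th Fr Sa Su           ┃
                ┃                1  2           ┃
                ┃ 3  4  5  6  7  8  9           ┃
                ┃10 11 12 13 14 15 16           ┃
                ┃17 18 19 20 21 22 23           ┃
                ┃24 25 26 27* 28 29 30          ┃
                ┃31                             ┃
                ┃                               ┃
                ┃                               ┃
                ┗━━━━━━━━━━━━━━━━━━━━━━━━━━━━━━━┛
                                                 
                                                 
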